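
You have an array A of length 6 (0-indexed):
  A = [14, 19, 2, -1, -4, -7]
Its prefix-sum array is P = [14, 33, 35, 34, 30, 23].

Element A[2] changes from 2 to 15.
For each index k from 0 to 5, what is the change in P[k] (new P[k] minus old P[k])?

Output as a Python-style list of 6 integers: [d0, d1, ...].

Element change: A[2] 2 -> 15, delta = 13
For k < 2: P[k] unchanged, delta_P[k] = 0
For k >= 2: P[k] shifts by exactly 13
Delta array: [0, 0, 13, 13, 13, 13]

Answer: [0, 0, 13, 13, 13, 13]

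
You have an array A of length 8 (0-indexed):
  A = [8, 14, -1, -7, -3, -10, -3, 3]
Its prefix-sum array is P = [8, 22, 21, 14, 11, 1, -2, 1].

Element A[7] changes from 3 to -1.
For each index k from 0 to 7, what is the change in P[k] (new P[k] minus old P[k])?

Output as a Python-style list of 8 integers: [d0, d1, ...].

Element change: A[7] 3 -> -1, delta = -4
For k < 7: P[k] unchanged, delta_P[k] = 0
For k >= 7: P[k] shifts by exactly -4
Delta array: [0, 0, 0, 0, 0, 0, 0, -4]

Answer: [0, 0, 0, 0, 0, 0, 0, -4]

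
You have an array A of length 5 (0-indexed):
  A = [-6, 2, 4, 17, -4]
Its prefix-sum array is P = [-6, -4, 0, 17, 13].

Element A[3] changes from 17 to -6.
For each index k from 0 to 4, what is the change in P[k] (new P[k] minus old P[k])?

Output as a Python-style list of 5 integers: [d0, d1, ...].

Answer: [0, 0, 0, -23, -23]

Derivation:
Element change: A[3] 17 -> -6, delta = -23
For k < 3: P[k] unchanged, delta_P[k] = 0
For k >= 3: P[k] shifts by exactly -23
Delta array: [0, 0, 0, -23, -23]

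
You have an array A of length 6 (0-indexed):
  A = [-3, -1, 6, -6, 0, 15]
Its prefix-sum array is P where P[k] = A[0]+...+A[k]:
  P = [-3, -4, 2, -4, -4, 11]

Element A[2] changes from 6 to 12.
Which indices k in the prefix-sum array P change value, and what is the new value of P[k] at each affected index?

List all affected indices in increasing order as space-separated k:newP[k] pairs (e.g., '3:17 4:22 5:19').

Answer: 2:8 3:2 4:2 5:17

Derivation:
P[k] = A[0] + ... + A[k]
P[k] includes A[2] iff k >= 2
Affected indices: 2, 3, ..., 5; delta = 6
  P[2]: 2 + 6 = 8
  P[3]: -4 + 6 = 2
  P[4]: -4 + 6 = 2
  P[5]: 11 + 6 = 17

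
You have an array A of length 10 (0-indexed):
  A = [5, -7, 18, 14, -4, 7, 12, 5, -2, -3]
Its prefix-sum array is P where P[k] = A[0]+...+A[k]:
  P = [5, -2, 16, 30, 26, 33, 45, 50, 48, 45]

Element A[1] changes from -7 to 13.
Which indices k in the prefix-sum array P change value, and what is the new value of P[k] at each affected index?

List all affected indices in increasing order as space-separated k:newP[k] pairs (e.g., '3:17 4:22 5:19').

P[k] = A[0] + ... + A[k]
P[k] includes A[1] iff k >= 1
Affected indices: 1, 2, ..., 9; delta = 20
  P[1]: -2 + 20 = 18
  P[2]: 16 + 20 = 36
  P[3]: 30 + 20 = 50
  P[4]: 26 + 20 = 46
  P[5]: 33 + 20 = 53
  P[6]: 45 + 20 = 65
  P[7]: 50 + 20 = 70
  P[8]: 48 + 20 = 68
  P[9]: 45 + 20 = 65

Answer: 1:18 2:36 3:50 4:46 5:53 6:65 7:70 8:68 9:65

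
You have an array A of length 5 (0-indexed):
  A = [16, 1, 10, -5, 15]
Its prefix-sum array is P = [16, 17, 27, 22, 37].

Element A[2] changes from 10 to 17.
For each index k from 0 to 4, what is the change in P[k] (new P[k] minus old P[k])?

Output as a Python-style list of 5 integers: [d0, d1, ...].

Element change: A[2] 10 -> 17, delta = 7
For k < 2: P[k] unchanged, delta_P[k] = 0
For k >= 2: P[k] shifts by exactly 7
Delta array: [0, 0, 7, 7, 7]

Answer: [0, 0, 7, 7, 7]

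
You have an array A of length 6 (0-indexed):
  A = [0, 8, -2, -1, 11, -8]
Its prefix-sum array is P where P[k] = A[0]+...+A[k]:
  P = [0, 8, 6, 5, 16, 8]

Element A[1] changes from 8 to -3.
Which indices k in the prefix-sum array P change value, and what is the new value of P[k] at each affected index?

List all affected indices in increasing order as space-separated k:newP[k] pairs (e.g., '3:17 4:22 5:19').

Answer: 1:-3 2:-5 3:-6 4:5 5:-3

Derivation:
P[k] = A[0] + ... + A[k]
P[k] includes A[1] iff k >= 1
Affected indices: 1, 2, ..., 5; delta = -11
  P[1]: 8 + -11 = -3
  P[2]: 6 + -11 = -5
  P[3]: 5 + -11 = -6
  P[4]: 16 + -11 = 5
  P[5]: 8 + -11 = -3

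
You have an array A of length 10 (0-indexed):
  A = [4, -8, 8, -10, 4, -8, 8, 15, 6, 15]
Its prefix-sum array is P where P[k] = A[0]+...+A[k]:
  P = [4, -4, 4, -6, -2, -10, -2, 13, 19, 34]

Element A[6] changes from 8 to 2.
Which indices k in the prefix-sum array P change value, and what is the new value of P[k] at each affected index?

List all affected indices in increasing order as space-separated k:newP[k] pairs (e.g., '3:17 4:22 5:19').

Answer: 6:-8 7:7 8:13 9:28

Derivation:
P[k] = A[0] + ... + A[k]
P[k] includes A[6] iff k >= 6
Affected indices: 6, 7, ..., 9; delta = -6
  P[6]: -2 + -6 = -8
  P[7]: 13 + -6 = 7
  P[8]: 19 + -6 = 13
  P[9]: 34 + -6 = 28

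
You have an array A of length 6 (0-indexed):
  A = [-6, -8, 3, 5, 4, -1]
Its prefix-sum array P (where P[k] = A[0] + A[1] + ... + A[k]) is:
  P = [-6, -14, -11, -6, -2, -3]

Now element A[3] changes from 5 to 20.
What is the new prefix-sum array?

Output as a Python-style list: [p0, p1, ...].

Answer: [-6, -14, -11, 9, 13, 12]

Derivation:
Change: A[3] 5 -> 20, delta = 15
P[k] for k < 3: unchanged (A[3] not included)
P[k] for k >= 3: shift by delta = 15
  P[0] = -6 + 0 = -6
  P[1] = -14 + 0 = -14
  P[2] = -11 + 0 = -11
  P[3] = -6 + 15 = 9
  P[4] = -2 + 15 = 13
  P[5] = -3 + 15 = 12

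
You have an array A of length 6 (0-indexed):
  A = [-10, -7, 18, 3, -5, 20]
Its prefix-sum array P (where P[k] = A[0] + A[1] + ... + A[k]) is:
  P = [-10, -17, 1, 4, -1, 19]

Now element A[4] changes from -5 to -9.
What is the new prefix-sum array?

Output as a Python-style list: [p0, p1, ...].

Change: A[4] -5 -> -9, delta = -4
P[k] for k < 4: unchanged (A[4] not included)
P[k] for k >= 4: shift by delta = -4
  P[0] = -10 + 0 = -10
  P[1] = -17 + 0 = -17
  P[2] = 1 + 0 = 1
  P[3] = 4 + 0 = 4
  P[4] = -1 + -4 = -5
  P[5] = 19 + -4 = 15

Answer: [-10, -17, 1, 4, -5, 15]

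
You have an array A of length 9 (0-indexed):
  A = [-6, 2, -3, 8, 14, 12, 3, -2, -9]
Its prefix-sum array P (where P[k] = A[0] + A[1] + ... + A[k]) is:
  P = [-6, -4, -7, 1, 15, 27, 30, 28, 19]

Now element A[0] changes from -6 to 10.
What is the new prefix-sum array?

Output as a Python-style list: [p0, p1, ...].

Answer: [10, 12, 9, 17, 31, 43, 46, 44, 35]

Derivation:
Change: A[0] -6 -> 10, delta = 16
P[k] for k < 0: unchanged (A[0] not included)
P[k] for k >= 0: shift by delta = 16
  P[0] = -6 + 16 = 10
  P[1] = -4 + 16 = 12
  P[2] = -7 + 16 = 9
  P[3] = 1 + 16 = 17
  P[4] = 15 + 16 = 31
  P[5] = 27 + 16 = 43
  P[6] = 30 + 16 = 46
  P[7] = 28 + 16 = 44
  P[8] = 19 + 16 = 35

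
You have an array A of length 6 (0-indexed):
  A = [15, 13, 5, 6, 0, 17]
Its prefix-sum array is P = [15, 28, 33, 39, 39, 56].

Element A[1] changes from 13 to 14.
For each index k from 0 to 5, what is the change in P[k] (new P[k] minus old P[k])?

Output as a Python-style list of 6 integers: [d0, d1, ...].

Answer: [0, 1, 1, 1, 1, 1]

Derivation:
Element change: A[1] 13 -> 14, delta = 1
For k < 1: P[k] unchanged, delta_P[k] = 0
For k >= 1: P[k] shifts by exactly 1
Delta array: [0, 1, 1, 1, 1, 1]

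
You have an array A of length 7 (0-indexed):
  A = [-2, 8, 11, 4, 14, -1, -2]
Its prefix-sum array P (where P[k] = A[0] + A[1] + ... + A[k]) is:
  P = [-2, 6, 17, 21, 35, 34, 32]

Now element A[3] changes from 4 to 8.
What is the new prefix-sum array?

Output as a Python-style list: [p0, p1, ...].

Answer: [-2, 6, 17, 25, 39, 38, 36]

Derivation:
Change: A[3] 4 -> 8, delta = 4
P[k] for k < 3: unchanged (A[3] not included)
P[k] for k >= 3: shift by delta = 4
  P[0] = -2 + 0 = -2
  P[1] = 6 + 0 = 6
  P[2] = 17 + 0 = 17
  P[3] = 21 + 4 = 25
  P[4] = 35 + 4 = 39
  P[5] = 34 + 4 = 38
  P[6] = 32 + 4 = 36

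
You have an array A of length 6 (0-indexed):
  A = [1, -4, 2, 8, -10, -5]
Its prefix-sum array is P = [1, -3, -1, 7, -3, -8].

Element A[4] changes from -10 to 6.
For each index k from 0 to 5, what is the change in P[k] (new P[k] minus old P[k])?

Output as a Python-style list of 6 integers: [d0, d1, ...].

Answer: [0, 0, 0, 0, 16, 16]

Derivation:
Element change: A[4] -10 -> 6, delta = 16
For k < 4: P[k] unchanged, delta_P[k] = 0
For k >= 4: P[k] shifts by exactly 16
Delta array: [0, 0, 0, 0, 16, 16]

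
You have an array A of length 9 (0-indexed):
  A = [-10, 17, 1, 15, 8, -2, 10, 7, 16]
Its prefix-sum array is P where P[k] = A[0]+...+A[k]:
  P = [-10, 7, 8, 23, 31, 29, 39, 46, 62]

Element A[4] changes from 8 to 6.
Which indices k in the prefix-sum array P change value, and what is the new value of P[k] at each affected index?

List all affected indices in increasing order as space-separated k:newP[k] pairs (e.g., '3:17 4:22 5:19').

P[k] = A[0] + ... + A[k]
P[k] includes A[4] iff k >= 4
Affected indices: 4, 5, ..., 8; delta = -2
  P[4]: 31 + -2 = 29
  P[5]: 29 + -2 = 27
  P[6]: 39 + -2 = 37
  P[7]: 46 + -2 = 44
  P[8]: 62 + -2 = 60

Answer: 4:29 5:27 6:37 7:44 8:60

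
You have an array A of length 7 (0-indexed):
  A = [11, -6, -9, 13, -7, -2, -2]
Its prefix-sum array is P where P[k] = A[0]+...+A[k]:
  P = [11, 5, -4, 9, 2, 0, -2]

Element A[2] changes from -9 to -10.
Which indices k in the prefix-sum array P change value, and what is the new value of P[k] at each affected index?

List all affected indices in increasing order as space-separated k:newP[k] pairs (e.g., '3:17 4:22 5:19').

Answer: 2:-5 3:8 4:1 5:-1 6:-3

Derivation:
P[k] = A[0] + ... + A[k]
P[k] includes A[2] iff k >= 2
Affected indices: 2, 3, ..., 6; delta = -1
  P[2]: -4 + -1 = -5
  P[3]: 9 + -1 = 8
  P[4]: 2 + -1 = 1
  P[5]: 0 + -1 = -1
  P[6]: -2 + -1 = -3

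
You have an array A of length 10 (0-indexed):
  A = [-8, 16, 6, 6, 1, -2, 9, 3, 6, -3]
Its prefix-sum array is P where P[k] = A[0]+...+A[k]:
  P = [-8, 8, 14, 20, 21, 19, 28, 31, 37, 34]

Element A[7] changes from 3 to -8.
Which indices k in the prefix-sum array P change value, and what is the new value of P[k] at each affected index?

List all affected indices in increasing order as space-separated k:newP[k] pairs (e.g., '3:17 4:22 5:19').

P[k] = A[0] + ... + A[k]
P[k] includes A[7] iff k >= 7
Affected indices: 7, 8, ..., 9; delta = -11
  P[7]: 31 + -11 = 20
  P[8]: 37 + -11 = 26
  P[9]: 34 + -11 = 23

Answer: 7:20 8:26 9:23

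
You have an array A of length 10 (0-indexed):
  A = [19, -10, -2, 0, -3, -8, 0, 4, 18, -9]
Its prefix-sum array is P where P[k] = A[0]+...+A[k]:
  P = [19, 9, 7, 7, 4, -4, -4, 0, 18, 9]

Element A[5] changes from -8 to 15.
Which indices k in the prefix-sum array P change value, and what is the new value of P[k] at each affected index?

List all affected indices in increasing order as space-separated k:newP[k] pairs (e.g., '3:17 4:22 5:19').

Answer: 5:19 6:19 7:23 8:41 9:32

Derivation:
P[k] = A[0] + ... + A[k]
P[k] includes A[5] iff k >= 5
Affected indices: 5, 6, ..., 9; delta = 23
  P[5]: -4 + 23 = 19
  P[6]: -4 + 23 = 19
  P[7]: 0 + 23 = 23
  P[8]: 18 + 23 = 41
  P[9]: 9 + 23 = 32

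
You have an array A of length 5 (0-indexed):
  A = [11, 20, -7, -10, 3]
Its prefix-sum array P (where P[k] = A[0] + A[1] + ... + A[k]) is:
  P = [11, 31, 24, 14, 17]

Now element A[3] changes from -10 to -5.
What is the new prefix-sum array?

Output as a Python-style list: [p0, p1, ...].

Answer: [11, 31, 24, 19, 22]

Derivation:
Change: A[3] -10 -> -5, delta = 5
P[k] for k < 3: unchanged (A[3] not included)
P[k] for k >= 3: shift by delta = 5
  P[0] = 11 + 0 = 11
  P[1] = 31 + 0 = 31
  P[2] = 24 + 0 = 24
  P[3] = 14 + 5 = 19
  P[4] = 17 + 5 = 22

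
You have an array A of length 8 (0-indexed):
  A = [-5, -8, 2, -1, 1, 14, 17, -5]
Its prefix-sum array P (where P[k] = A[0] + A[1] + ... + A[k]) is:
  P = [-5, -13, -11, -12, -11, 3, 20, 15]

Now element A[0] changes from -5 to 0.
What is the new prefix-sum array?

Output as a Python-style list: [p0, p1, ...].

Answer: [0, -8, -6, -7, -6, 8, 25, 20]

Derivation:
Change: A[0] -5 -> 0, delta = 5
P[k] for k < 0: unchanged (A[0] not included)
P[k] for k >= 0: shift by delta = 5
  P[0] = -5 + 5 = 0
  P[1] = -13 + 5 = -8
  P[2] = -11 + 5 = -6
  P[3] = -12 + 5 = -7
  P[4] = -11 + 5 = -6
  P[5] = 3 + 5 = 8
  P[6] = 20 + 5 = 25
  P[7] = 15 + 5 = 20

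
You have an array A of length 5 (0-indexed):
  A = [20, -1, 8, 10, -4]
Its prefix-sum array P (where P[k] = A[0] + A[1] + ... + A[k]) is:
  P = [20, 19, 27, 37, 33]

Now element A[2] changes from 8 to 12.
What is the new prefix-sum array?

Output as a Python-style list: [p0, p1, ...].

Answer: [20, 19, 31, 41, 37]

Derivation:
Change: A[2] 8 -> 12, delta = 4
P[k] for k < 2: unchanged (A[2] not included)
P[k] for k >= 2: shift by delta = 4
  P[0] = 20 + 0 = 20
  P[1] = 19 + 0 = 19
  P[2] = 27 + 4 = 31
  P[3] = 37 + 4 = 41
  P[4] = 33 + 4 = 37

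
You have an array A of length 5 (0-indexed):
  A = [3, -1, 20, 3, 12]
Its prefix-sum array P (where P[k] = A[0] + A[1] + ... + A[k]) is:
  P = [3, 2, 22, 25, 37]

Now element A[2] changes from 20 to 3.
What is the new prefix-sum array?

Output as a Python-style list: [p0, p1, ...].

Answer: [3, 2, 5, 8, 20]

Derivation:
Change: A[2] 20 -> 3, delta = -17
P[k] for k < 2: unchanged (A[2] not included)
P[k] for k >= 2: shift by delta = -17
  P[0] = 3 + 0 = 3
  P[1] = 2 + 0 = 2
  P[2] = 22 + -17 = 5
  P[3] = 25 + -17 = 8
  P[4] = 37 + -17 = 20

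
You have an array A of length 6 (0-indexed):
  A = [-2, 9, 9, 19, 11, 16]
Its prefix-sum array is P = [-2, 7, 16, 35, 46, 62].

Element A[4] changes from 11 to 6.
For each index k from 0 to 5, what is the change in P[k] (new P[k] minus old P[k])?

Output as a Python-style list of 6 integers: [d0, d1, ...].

Answer: [0, 0, 0, 0, -5, -5]

Derivation:
Element change: A[4] 11 -> 6, delta = -5
For k < 4: P[k] unchanged, delta_P[k] = 0
For k >= 4: P[k] shifts by exactly -5
Delta array: [0, 0, 0, 0, -5, -5]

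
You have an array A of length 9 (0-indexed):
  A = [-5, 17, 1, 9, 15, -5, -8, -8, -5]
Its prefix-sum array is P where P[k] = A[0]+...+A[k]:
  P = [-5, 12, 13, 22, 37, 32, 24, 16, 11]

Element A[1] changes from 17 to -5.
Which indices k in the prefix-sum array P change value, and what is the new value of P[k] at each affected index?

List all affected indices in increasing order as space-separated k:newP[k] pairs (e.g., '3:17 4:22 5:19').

Answer: 1:-10 2:-9 3:0 4:15 5:10 6:2 7:-6 8:-11

Derivation:
P[k] = A[0] + ... + A[k]
P[k] includes A[1] iff k >= 1
Affected indices: 1, 2, ..., 8; delta = -22
  P[1]: 12 + -22 = -10
  P[2]: 13 + -22 = -9
  P[3]: 22 + -22 = 0
  P[4]: 37 + -22 = 15
  P[5]: 32 + -22 = 10
  P[6]: 24 + -22 = 2
  P[7]: 16 + -22 = -6
  P[8]: 11 + -22 = -11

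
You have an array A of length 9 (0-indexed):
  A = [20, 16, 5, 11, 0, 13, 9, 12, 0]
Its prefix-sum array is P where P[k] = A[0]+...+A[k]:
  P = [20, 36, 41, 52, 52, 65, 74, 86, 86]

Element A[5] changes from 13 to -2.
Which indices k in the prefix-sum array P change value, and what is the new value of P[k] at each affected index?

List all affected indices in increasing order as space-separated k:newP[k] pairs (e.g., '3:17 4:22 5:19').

P[k] = A[0] + ... + A[k]
P[k] includes A[5] iff k >= 5
Affected indices: 5, 6, ..., 8; delta = -15
  P[5]: 65 + -15 = 50
  P[6]: 74 + -15 = 59
  P[7]: 86 + -15 = 71
  P[8]: 86 + -15 = 71

Answer: 5:50 6:59 7:71 8:71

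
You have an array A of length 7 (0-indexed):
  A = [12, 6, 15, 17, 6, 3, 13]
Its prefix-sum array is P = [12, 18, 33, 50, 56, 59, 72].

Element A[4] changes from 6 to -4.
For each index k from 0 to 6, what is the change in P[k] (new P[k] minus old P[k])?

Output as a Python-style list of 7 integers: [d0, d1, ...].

Element change: A[4] 6 -> -4, delta = -10
For k < 4: P[k] unchanged, delta_P[k] = 0
For k >= 4: P[k] shifts by exactly -10
Delta array: [0, 0, 0, 0, -10, -10, -10]

Answer: [0, 0, 0, 0, -10, -10, -10]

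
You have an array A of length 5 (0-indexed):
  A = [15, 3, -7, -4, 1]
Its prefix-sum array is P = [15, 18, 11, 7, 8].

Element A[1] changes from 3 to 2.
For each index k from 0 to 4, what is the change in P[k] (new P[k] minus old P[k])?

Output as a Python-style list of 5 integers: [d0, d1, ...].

Answer: [0, -1, -1, -1, -1]

Derivation:
Element change: A[1] 3 -> 2, delta = -1
For k < 1: P[k] unchanged, delta_P[k] = 0
For k >= 1: P[k] shifts by exactly -1
Delta array: [0, -1, -1, -1, -1]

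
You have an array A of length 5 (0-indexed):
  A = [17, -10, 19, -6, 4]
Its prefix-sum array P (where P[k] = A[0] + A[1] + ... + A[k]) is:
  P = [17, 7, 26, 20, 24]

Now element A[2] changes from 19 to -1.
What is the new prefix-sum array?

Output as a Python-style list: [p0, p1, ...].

Change: A[2] 19 -> -1, delta = -20
P[k] for k < 2: unchanged (A[2] not included)
P[k] for k >= 2: shift by delta = -20
  P[0] = 17 + 0 = 17
  P[1] = 7 + 0 = 7
  P[2] = 26 + -20 = 6
  P[3] = 20 + -20 = 0
  P[4] = 24 + -20 = 4

Answer: [17, 7, 6, 0, 4]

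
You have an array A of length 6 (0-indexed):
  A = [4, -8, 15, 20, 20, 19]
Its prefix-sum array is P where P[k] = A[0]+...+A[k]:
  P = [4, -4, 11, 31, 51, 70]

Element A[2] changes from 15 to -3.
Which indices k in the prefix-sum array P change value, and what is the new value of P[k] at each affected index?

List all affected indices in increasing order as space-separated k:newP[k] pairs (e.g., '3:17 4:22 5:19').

P[k] = A[0] + ... + A[k]
P[k] includes A[2] iff k >= 2
Affected indices: 2, 3, ..., 5; delta = -18
  P[2]: 11 + -18 = -7
  P[3]: 31 + -18 = 13
  P[4]: 51 + -18 = 33
  P[5]: 70 + -18 = 52

Answer: 2:-7 3:13 4:33 5:52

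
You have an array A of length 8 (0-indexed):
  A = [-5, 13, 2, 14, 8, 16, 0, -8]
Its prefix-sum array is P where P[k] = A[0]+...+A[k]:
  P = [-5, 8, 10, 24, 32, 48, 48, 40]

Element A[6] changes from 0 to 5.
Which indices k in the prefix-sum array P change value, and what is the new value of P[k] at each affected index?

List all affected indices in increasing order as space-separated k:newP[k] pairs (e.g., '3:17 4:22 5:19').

Answer: 6:53 7:45

Derivation:
P[k] = A[0] + ... + A[k]
P[k] includes A[6] iff k >= 6
Affected indices: 6, 7, ..., 7; delta = 5
  P[6]: 48 + 5 = 53
  P[7]: 40 + 5 = 45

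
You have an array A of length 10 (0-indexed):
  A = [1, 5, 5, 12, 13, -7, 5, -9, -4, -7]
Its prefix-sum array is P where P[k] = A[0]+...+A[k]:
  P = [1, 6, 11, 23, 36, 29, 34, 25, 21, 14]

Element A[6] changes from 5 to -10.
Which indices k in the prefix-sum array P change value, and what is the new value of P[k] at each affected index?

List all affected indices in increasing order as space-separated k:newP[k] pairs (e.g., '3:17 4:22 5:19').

P[k] = A[0] + ... + A[k]
P[k] includes A[6] iff k >= 6
Affected indices: 6, 7, ..., 9; delta = -15
  P[6]: 34 + -15 = 19
  P[7]: 25 + -15 = 10
  P[8]: 21 + -15 = 6
  P[9]: 14 + -15 = -1

Answer: 6:19 7:10 8:6 9:-1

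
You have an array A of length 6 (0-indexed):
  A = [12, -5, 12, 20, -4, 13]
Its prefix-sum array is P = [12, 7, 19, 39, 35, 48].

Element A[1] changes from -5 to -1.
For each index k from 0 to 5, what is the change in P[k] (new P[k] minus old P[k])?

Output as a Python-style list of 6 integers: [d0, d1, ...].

Answer: [0, 4, 4, 4, 4, 4]

Derivation:
Element change: A[1] -5 -> -1, delta = 4
For k < 1: P[k] unchanged, delta_P[k] = 0
For k >= 1: P[k] shifts by exactly 4
Delta array: [0, 4, 4, 4, 4, 4]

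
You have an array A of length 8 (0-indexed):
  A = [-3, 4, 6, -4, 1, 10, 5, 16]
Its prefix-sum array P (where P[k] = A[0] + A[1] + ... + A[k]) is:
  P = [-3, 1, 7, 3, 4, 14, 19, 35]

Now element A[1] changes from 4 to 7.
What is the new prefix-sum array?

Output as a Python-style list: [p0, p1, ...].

Answer: [-3, 4, 10, 6, 7, 17, 22, 38]

Derivation:
Change: A[1] 4 -> 7, delta = 3
P[k] for k < 1: unchanged (A[1] not included)
P[k] for k >= 1: shift by delta = 3
  P[0] = -3 + 0 = -3
  P[1] = 1 + 3 = 4
  P[2] = 7 + 3 = 10
  P[3] = 3 + 3 = 6
  P[4] = 4 + 3 = 7
  P[5] = 14 + 3 = 17
  P[6] = 19 + 3 = 22
  P[7] = 35 + 3 = 38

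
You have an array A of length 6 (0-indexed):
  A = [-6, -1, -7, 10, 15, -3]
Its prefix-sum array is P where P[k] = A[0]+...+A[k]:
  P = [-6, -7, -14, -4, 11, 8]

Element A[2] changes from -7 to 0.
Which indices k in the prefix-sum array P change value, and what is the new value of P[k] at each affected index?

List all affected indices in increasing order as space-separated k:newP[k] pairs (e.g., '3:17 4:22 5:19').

Answer: 2:-7 3:3 4:18 5:15

Derivation:
P[k] = A[0] + ... + A[k]
P[k] includes A[2] iff k >= 2
Affected indices: 2, 3, ..., 5; delta = 7
  P[2]: -14 + 7 = -7
  P[3]: -4 + 7 = 3
  P[4]: 11 + 7 = 18
  P[5]: 8 + 7 = 15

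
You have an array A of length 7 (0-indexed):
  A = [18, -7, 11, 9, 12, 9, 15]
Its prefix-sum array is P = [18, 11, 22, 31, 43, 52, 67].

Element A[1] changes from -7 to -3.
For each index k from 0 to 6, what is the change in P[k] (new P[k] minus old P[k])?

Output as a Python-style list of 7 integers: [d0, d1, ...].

Answer: [0, 4, 4, 4, 4, 4, 4]

Derivation:
Element change: A[1] -7 -> -3, delta = 4
For k < 1: P[k] unchanged, delta_P[k] = 0
For k >= 1: P[k] shifts by exactly 4
Delta array: [0, 4, 4, 4, 4, 4, 4]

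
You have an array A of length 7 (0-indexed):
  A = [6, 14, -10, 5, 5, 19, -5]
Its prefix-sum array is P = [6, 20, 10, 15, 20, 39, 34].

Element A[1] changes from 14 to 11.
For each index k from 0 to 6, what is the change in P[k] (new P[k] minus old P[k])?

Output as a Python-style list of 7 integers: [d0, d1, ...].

Answer: [0, -3, -3, -3, -3, -3, -3]

Derivation:
Element change: A[1] 14 -> 11, delta = -3
For k < 1: P[k] unchanged, delta_P[k] = 0
For k >= 1: P[k] shifts by exactly -3
Delta array: [0, -3, -3, -3, -3, -3, -3]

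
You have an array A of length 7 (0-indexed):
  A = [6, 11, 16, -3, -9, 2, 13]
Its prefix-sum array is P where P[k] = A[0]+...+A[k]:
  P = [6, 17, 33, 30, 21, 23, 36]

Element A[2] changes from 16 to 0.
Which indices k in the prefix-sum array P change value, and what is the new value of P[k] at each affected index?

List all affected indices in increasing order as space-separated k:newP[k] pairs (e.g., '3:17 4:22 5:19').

Answer: 2:17 3:14 4:5 5:7 6:20

Derivation:
P[k] = A[0] + ... + A[k]
P[k] includes A[2] iff k >= 2
Affected indices: 2, 3, ..., 6; delta = -16
  P[2]: 33 + -16 = 17
  P[3]: 30 + -16 = 14
  P[4]: 21 + -16 = 5
  P[5]: 23 + -16 = 7
  P[6]: 36 + -16 = 20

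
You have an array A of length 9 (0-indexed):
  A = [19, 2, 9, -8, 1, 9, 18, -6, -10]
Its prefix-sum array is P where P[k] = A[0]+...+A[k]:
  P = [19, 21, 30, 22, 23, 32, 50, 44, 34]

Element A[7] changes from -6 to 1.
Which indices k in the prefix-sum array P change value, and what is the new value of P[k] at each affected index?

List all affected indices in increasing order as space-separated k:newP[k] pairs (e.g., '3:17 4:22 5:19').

P[k] = A[0] + ... + A[k]
P[k] includes A[7] iff k >= 7
Affected indices: 7, 8, ..., 8; delta = 7
  P[7]: 44 + 7 = 51
  P[8]: 34 + 7 = 41

Answer: 7:51 8:41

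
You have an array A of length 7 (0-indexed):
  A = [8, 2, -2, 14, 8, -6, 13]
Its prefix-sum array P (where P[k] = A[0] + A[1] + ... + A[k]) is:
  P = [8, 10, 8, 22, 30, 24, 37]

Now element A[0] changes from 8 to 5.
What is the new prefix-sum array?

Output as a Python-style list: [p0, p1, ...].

Change: A[0] 8 -> 5, delta = -3
P[k] for k < 0: unchanged (A[0] not included)
P[k] for k >= 0: shift by delta = -3
  P[0] = 8 + -3 = 5
  P[1] = 10 + -3 = 7
  P[2] = 8 + -3 = 5
  P[3] = 22 + -3 = 19
  P[4] = 30 + -3 = 27
  P[5] = 24 + -3 = 21
  P[6] = 37 + -3 = 34

Answer: [5, 7, 5, 19, 27, 21, 34]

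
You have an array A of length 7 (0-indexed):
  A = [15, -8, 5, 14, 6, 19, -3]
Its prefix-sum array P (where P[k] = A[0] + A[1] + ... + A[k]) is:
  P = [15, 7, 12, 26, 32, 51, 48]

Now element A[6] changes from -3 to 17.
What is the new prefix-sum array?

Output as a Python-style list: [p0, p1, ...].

Answer: [15, 7, 12, 26, 32, 51, 68]

Derivation:
Change: A[6] -3 -> 17, delta = 20
P[k] for k < 6: unchanged (A[6] not included)
P[k] for k >= 6: shift by delta = 20
  P[0] = 15 + 0 = 15
  P[1] = 7 + 0 = 7
  P[2] = 12 + 0 = 12
  P[3] = 26 + 0 = 26
  P[4] = 32 + 0 = 32
  P[5] = 51 + 0 = 51
  P[6] = 48 + 20 = 68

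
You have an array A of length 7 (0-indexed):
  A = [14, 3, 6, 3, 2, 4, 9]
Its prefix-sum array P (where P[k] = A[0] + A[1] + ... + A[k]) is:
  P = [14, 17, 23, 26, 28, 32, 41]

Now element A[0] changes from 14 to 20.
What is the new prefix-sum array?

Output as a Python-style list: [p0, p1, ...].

Answer: [20, 23, 29, 32, 34, 38, 47]

Derivation:
Change: A[0] 14 -> 20, delta = 6
P[k] for k < 0: unchanged (A[0] not included)
P[k] for k >= 0: shift by delta = 6
  P[0] = 14 + 6 = 20
  P[1] = 17 + 6 = 23
  P[2] = 23 + 6 = 29
  P[3] = 26 + 6 = 32
  P[4] = 28 + 6 = 34
  P[5] = 32 + 6 = 38
  P[6] = 41 + 6 = 47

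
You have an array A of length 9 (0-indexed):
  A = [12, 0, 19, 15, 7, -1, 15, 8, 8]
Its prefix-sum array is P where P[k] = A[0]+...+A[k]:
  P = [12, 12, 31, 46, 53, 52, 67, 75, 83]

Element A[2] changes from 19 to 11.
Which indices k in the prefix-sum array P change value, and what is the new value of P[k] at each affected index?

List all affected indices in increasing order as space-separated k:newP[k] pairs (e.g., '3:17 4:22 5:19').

P[k] = A[0] + ... + A[k]
P[k] includes A[2] iff k >= 2
Affected indices: 2, 3, ..., 8; delta = -8
  P[2]: 31 + -8 = 23
  P[3]: 46 + -8 = 38
  P[4]: 53 + -8 = 45
  P[5]: 52 + -8 = 44
  P[6]: 67 + -8 = 59
  P[7]: 75 + -8 = 67
  P[8]: 83 + -8 = 75

Answer: 2:23 3:38 4:45 5:44 6:59 7:67 8:75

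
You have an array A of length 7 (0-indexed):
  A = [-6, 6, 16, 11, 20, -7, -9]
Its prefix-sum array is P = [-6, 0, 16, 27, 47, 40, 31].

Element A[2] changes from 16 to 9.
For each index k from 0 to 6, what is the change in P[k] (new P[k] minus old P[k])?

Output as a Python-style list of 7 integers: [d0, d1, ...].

Element change: A[2] 16 -> 9, delta = -7
For k < 2: P[k] unchanged, delta_P[k] = 0
For k >= 2: P[k] shifts by exactly -7
Delta array: [0, 0, -7, -7, -7, -7, -7]

Answer: [0, 0, -7, -7, -7, -7, -7]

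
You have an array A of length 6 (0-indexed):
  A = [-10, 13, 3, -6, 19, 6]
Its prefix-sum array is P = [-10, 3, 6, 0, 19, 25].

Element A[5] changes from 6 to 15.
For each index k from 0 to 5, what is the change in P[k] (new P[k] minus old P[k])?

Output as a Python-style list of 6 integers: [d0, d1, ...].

Answer: [0, 0, 0, 0, 0, 9]

Derivation:
Element change: A[5] 6 -> 15, delta = 9
For k < 5: P[k] unchanged, delta_P[k] = 0
For k >= 5: P[k] shifts by exactly 9
Delta array: [0, 0, 0, 0, 0, 9]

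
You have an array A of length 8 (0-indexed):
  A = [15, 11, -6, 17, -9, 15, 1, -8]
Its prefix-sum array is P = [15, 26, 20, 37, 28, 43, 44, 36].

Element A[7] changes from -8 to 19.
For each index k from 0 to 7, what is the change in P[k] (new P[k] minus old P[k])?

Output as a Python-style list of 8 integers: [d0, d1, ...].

Answer: [0, 0, 0, 0, 0, 0, 0, 27]

Derivation:
Element change: A[7] -8 -> 19, delta = 27
For k < 7: P[k] unchanged, delta_P[k] = 0
For k >= 7: P[k] shifts by exactly 27
Delta array: [0, 0, 0, 0, 0, 0, 0, 27]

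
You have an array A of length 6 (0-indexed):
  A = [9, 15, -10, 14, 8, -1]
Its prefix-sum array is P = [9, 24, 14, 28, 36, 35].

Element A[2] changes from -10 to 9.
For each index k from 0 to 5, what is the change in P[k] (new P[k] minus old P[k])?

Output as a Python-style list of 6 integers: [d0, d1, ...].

Element change: A[2] -10 -> 9, delta = 19
For k < 2: P[k] unchanged, delta_P[k] = 0
For k >= 2: P[k] shifts by exactly 19
Delta array: [0, 0, 19, 19, 19, 19]

Answer: [0, 0, 19, 19, 19, 19]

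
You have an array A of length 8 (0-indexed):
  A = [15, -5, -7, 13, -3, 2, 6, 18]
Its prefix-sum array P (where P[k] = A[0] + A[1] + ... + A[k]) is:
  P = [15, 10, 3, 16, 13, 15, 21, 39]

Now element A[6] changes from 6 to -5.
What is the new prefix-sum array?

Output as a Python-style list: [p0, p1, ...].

Answer: [15, 10, 3, 16, 13, 15, 10, 28]

Derivation:
Change: A[6] 6 -> -5, delta = -11
P[k] for k < 6: unchanged (A[6] not included)
P[k] for k >= 6: shift by delta = -11
  P[0] = 15 + 0 = 15
  P[1] = 10 + 0 = 10
  P[2] = 3 + 0 = 3
  P[3] = 16 + 0 = 16
  P[4] = 13 + 0 = 13
  P[5] = 15 + 0 = 15
  P[6] = 21 + -11 = 10
  P[7] = 39 + -11 = 28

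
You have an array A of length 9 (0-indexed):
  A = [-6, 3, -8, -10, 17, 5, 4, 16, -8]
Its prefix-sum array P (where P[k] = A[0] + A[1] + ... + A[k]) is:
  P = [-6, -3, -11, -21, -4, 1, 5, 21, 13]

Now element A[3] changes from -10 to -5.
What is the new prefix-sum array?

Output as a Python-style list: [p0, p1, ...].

Answer: [-6, -3, -11, -16, 1, 6, 10, 26, 18]

Derivation:
Change: A[3] -10 -> -5, delta = 5
P[k] for k < 3: unchanged (A[3] not included)
P[k] for k >= 3: shift by delta = 5
  P[0] = -6 + 0 = -6
  P[1] = -3 + 0 = -3
  P[2] = -11 + 0 = -11
  P[3] = -21 + 5 = -16
  P[4] = -4 + 5 = 1
  P[5] = 1 + 5 = 6
  P[6] = 5 + 5 = 10
  P[7] = 21 + 5 = 26
  P[8] = 13 + 5 = 18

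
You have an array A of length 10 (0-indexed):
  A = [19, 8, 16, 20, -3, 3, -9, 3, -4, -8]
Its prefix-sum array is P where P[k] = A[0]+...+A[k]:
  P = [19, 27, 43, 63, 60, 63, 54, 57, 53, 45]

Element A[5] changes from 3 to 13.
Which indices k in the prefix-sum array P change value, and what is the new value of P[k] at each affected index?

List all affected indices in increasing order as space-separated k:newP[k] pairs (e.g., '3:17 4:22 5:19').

Answer: 5:73 6:64 7:67 8:63 9:55

Derivation:
P[k] = A[0] + ... + A[k]
P[k] includes A[5] iff k >= 5
Affected indices: 5, 6, ..., 9; delta = 10
  P[5]: 63 + 10 = 73
  P[6]: 54 + 10 = 64
  P[7]: 57 + 10 = 67
  P[8]: 53 + 10 = 63
  P[9]: 45 + 10 = 55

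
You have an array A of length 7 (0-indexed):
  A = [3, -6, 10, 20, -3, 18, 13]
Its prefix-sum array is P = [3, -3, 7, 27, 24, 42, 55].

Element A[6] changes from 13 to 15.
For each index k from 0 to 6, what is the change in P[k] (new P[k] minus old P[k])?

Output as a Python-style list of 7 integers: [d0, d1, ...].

Element change: A[6] 13 -> 15, delta = 2
For k < 6: P[k] unchanged, delta_P[k] = 0
For k >= 6: P[k] shifts by exactly 2
Delta array: [0, 0, 0, 0, 0, 0, 2]

Answer: [0, 0, 0, 0, 0, 0, 2]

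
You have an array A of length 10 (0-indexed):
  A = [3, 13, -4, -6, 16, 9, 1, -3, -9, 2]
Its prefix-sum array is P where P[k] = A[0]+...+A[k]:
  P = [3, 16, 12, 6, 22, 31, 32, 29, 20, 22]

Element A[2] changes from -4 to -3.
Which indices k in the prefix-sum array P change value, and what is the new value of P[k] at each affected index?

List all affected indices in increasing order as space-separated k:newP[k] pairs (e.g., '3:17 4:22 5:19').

P[k] = A[0] + ... + A[k]
P[k] includes A[2] iff k >= 2
Affected indices: 2, 3, ..., 9; delta = 1
  P[2]: 12 + 1 = 13
  P[3]: 6 + 1 = 7
  P[4]: 22 + 1 = 23
  P[5]: 31 + 1 = 32
  P[6]: 32 + 1 = 33
  P[7]: 29 + 1 = 30
  P[8]: 20 + 1 = 21
  P[9]: 22 + 1 = 23

Answer: 2:13 3:7 4:23 5:32 6:33 7:30 8:21 9:23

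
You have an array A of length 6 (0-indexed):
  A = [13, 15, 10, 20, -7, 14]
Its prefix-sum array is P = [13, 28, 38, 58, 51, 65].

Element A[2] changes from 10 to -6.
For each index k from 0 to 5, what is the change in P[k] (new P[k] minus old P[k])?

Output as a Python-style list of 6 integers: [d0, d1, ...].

Answer: [0, 0, -16, -16, -16, -16]

Derivation:
Element change: A[2] 10 -> -6, delta = -16
For k < 2: P[k] unchanged, delta_P[k] = 0
For k >= 2: P[k] shifts by exactly -16
Delta array: [0, 0, -16, -16, -16, -16]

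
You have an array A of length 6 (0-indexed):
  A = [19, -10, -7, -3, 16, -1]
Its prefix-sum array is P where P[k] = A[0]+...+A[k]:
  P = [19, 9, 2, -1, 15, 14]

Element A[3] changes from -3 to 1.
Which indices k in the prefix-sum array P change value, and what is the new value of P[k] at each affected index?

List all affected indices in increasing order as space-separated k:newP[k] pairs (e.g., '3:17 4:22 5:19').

Answer: 3:3 4:19 5:18

Derivation:
P[k] = A[0] + ... + A[k]
P[k] includes A[3] iff k >= 3
Affected indices: 3, 4, ..., 5; delta = 4
  P[3]: -1 + 4 = 3
  P[4]: 15 + 4 = 19
  P[5]: 14 + 4 = 18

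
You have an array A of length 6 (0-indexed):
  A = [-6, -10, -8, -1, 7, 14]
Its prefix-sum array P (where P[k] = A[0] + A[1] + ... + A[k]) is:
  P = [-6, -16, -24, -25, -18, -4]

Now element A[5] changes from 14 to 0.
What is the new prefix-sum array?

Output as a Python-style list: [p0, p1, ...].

Change: A[5] 14 -> 0, delta = -14
P[k] for k < 5: unchanged (A[5] not included)
P[k] for k >= 5: shift by delta = -14
  P[0] = -6 + 0 = -6
  P[1] = -16 + 0 = -16
  P[2] = -24 + 0 = -24
  P[3] = -25 + 0 = -25
  P[4] = -18 + 0 = -18
  P[5] = -4 + -14 = -18

Answer: [-6, -16, -24, -25, -18, -18]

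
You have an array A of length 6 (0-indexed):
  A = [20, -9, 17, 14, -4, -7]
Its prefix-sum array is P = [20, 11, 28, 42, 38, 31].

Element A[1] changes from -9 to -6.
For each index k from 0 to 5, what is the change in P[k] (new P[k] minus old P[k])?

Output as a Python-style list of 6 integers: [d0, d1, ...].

Answer: [0, 3, 3, 3, 3, 3]

Derivation:
Element change: A[1] -9 -> -6, delta = 3
For k < 1: P[k] unchanged, delta_P[k] = 0
For k >= 1: P[k] shifts by exactly 3
Delta array: [0, 3, 3, 3, 3, 3]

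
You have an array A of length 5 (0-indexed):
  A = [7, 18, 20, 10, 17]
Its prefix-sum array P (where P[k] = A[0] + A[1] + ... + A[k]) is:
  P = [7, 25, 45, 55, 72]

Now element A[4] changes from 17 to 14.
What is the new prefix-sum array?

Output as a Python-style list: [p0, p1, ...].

Change: A[4] 17 -> 14, delta = -3
P[k] for k < 4: unchanged (A[4] not included)
P[k] for k >= 4: shift by delta = -3
  P[0] = 7 + 0 = 7
  P[1] = 25 + 0 = 25
  P[2] = 45 + 0 = 45
  P[3] = 55 + 0 = 55
  P[4] = 72 + -3 = 69

Answer: [7, 25, 45, 55, 69]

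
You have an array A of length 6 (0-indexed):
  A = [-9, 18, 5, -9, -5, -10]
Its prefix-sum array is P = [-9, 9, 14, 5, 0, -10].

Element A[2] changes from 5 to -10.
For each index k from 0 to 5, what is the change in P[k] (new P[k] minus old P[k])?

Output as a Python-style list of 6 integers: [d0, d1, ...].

Element change: A[2] 5 -> -10, delta = -15
For k < 2: P[k] unchanged, delta_P[k] = 0
For k >= 2: P[k] shifts by exactly -15
Delta array: [0, 0, -15, -15, -15, -15]

Answer: [0, 0, -15, -15, -15, -15]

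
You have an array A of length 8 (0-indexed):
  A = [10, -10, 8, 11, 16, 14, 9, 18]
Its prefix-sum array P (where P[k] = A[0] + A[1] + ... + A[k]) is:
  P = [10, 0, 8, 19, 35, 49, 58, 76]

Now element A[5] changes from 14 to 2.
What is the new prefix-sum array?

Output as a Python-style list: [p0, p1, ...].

Change: A[5] 14 -> 2, delta = -12
P[k] for k < 5: unchanged (A[5] not included)
P[k] for k >= 5: shift by delta = -12
  P[0] = 10 + 0 = 10
  P[1] = 0 + 0 = 0
  P[2] = 8 + 0 = 8
  P[3] = 19 + 0 = 19
  P[4] = 35 + 0 = 35
  P[5] = 49 + -12 = 37
  P[6] = 58 + -12 = 46
  P[7] = 76 + -12 = 64

Answer: [10, 0, 8, 19, 35, 37, 46, 64]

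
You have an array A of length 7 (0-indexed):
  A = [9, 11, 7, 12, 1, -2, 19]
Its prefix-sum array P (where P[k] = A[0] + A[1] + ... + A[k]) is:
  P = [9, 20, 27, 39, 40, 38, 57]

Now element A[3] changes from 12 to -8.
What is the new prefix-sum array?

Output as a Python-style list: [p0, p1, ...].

Answer: [9, 20, 27, 19, 20, 18, 37]

Derivation:
Change: A[3] 12 -> -8, delta = -20
P[k] for k < 3: unchanged (A[3] not included)
P[k] for k >= 3: shift by delta = -20
  P[0] = 9 + 0 = 9
  P[1] = 20 + 0 = 20
  P[2] = 27 + 0 = 27
  P[3] = 39 + -20 = 19
  P[4] = 40 + -20 = 20
  P[5] = 38 + -20 = 18
  P[6] = 57 + -20 = 37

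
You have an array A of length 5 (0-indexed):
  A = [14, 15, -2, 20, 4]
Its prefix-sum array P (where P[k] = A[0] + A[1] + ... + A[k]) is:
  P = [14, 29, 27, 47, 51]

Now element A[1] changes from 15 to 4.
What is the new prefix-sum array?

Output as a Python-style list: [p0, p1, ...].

Change: A[1] 15 -> 4, delta = -11
P[k] for k < 1: unchanged (A[1] not included)
P[k] for k >= 1: shift by delta = -11
  P[0] = 14 + 0 = 14
  P[1] = 29 + -11 = 18
  P[2] = 27 + -11 = 16
  P[3] = 47 + -11 = 36
  P[4] = 51 + -11 = 40

Answer: [14, 18, 16, 36, 40]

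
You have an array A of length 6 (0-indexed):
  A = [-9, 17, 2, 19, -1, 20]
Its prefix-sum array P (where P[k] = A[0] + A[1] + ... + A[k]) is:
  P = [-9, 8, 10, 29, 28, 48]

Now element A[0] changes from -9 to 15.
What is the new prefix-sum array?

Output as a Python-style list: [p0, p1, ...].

Change: A[0] -9 -> 15, delta = 24
P[k] for k < 0: unchanged (A[0] not included)
P[k] for k >= 0: shift by delta = 24
  P[0] = -9 + 24 = 15
  P[1] = 8 + 24 = 32
  P[2] = 10 + 24 = 34
  P[3] = 29 + 24 = 53
  P[4] = 28 + 24 = 52
  P[5] = 48 + 24 = 72

Answer: [15, 32, 34, 53, 52, 72]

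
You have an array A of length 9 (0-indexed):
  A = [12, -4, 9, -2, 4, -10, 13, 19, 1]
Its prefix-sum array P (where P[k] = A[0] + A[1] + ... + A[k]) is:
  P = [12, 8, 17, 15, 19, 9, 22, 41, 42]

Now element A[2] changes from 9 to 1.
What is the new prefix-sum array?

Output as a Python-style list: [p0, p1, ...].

Change: A[2] 9 -> 1, delta = -8
P[k] for k < 2: unchanged (A[2] not included)
P[k] for k >= 2: shift by delta = -8
  P[0] = 12 + 0 = 12
  P[1] = 8 + 0 = 8
  P[2] = 17 + -8 = 9
  P[3] = 15 + -8 = 7
  P[4] = 19 + -8 = 11
  P[5] = 9 + -8 = 1
  P[6] = 22 + -8 = 14
  P[7] = 41 + -8 = 33
  P[8] = 42 + -8 = 34

Answer: [12, 8, 9, 7, 11, 1, 14, 33, 34]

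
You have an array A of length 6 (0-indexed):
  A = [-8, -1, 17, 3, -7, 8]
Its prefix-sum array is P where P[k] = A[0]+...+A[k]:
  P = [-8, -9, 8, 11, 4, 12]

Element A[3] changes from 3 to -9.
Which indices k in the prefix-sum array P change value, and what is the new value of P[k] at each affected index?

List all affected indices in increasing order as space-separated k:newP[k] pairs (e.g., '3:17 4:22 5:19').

Answer: 3:-1 4:-8 5:0

Derivation:
P[k] = A[0] + ... + A[k]
P[k] includes A[3] iff k >= 3
Affected indices: 3, 4, ..., 5; delta = -12
  P[3]: 11 + -12 = -1
  P[4]: 4 + -12 = -8
  P[5]: 12 + -12 = 0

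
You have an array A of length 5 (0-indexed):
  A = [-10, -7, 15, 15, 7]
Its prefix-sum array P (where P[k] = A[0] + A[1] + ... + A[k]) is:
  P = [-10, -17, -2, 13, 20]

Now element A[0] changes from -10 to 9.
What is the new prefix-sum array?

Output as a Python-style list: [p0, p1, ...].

Answer: [9, 2, 17, 32, 39]

Derivation:
Change: A[0] -10 -> 9, delta = 19
P[k] for k < 0: unchanged (A[0] not included)
P[k] for k >= 0: shift by delta = 19
  P[0] = -10 + 19 = 9
  P[1] = -17 + 19 = 2
  P[2] = -2 + 19 = 17
  P[3] = 13 + 19 = 32
  P[4] = 20 + 19 = 39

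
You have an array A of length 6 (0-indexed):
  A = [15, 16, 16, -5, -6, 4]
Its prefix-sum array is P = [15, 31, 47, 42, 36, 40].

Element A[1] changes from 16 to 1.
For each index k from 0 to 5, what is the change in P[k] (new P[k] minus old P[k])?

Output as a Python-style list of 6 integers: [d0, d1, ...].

Answer: [0, -15, -15, -15, -15, -15]

Derivation:
Element change: A[1] 16 -> 1, delta = -15
For k < 1: P[k] unchanged, delta_P[k] = 0
For k >= 1: P[k] shifts by exactly -15
Delta array: [0, -15, -15, -15, -15, -15]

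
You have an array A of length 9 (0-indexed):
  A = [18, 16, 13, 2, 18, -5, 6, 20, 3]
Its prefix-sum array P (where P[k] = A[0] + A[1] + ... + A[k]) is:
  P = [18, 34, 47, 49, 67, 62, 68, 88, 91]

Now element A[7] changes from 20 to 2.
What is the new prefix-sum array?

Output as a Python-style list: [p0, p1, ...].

Answer: [18, 34, 47, 49, 67, 62, 68, 70, 73]

Derivation:
Change: A[7] 20 -> 2, delta = -18
P[k] for k < 7: unchanged (A[7] not included)
P[k] for k >= 7: shift by delta = -18
  P[0] = 18 + 0 = 18
  P[1] = 34 + 0 = 34
  P[2] = 47 + 0 = 47
  P[3] = 49 + 0 = 49
  P[4] = 67 + 0 = 67
  P[5] = 62 + 0 = 62
  P[6] = 68 + 0 = 68
  P[7] = 88 + -18 = 70
  P[8] = 91 + -18 = 73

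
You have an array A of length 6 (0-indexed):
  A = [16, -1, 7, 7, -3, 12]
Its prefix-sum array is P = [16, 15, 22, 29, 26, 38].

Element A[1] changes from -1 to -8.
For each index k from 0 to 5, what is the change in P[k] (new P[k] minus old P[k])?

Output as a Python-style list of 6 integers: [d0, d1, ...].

Answer: [0, -7, -7, -7, -7, -7]

Derivation:
Element change: A[1] -1 -> -8, delta = -7
For k < 1: P[k] unchanged, delta_P[k] = 0
For k >= 1: P[k] shifts by exactly -7
Delta array: [0, -7, -7, -7, -7, -7]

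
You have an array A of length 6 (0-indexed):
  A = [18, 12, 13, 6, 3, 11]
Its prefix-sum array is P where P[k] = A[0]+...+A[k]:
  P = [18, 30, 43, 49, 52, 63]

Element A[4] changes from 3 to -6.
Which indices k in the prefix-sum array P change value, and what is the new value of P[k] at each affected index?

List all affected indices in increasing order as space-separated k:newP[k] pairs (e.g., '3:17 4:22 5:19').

Answer: 4:43 5:54

Derivation:
P[k] = A[0] + ... + A[k]
P[k] includes A[4] iff k >= 4
Affected indices: 4, 5, ..., 5; delta = -9
  P[4]: 52 + -9 = 43
  P[5]: 63 + -9 = 54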